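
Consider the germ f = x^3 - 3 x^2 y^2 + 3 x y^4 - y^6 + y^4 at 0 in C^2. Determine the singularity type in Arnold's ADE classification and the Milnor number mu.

Type E6, Milnor number mu = 6.

The Hessian of f at 0 has rank 0. Corank 2; j^3 = x^3 is a perfect cube, so E-series; the 4-jet and mu = 6 give E_6.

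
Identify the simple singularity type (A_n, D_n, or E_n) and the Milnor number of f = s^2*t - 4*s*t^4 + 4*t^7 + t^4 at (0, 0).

The Hessian of f at 0 is [[0, 0], [0, 0]] with rank 0, so corank 2. A Groebner basis of the Jacobian ideal J(f) in C{s,t} is {s^3, s^2/4 + t^3, s*t}; counting standard monomials gives mu = 5. Corank 2; j^3 = s^2*t has shape L^2 M (L != M), so D-series; mu = 5 gives D_5.

Type D5, Milnor number mu = 5.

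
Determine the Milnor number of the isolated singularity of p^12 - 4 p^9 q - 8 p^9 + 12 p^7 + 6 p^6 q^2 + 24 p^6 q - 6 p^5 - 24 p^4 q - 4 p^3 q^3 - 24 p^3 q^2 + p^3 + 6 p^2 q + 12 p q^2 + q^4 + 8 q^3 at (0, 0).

6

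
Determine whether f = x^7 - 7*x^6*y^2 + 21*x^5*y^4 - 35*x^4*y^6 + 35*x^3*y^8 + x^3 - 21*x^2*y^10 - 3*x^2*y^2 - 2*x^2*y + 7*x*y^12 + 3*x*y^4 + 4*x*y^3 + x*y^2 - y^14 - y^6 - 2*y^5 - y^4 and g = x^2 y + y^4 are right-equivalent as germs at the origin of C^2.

No.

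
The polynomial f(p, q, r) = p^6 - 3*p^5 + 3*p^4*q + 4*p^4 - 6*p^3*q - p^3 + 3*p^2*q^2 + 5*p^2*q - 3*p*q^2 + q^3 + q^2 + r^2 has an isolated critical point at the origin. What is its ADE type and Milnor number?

Type A_2, Milnor number mu = 2.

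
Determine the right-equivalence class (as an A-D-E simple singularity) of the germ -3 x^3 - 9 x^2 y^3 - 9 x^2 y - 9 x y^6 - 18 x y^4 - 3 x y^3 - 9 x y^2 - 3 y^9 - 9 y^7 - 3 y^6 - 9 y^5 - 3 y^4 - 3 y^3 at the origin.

E_7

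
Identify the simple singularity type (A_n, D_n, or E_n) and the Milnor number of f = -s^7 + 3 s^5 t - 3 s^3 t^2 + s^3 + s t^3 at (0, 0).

The Hessian of f at 0 has rank 0. Corank 2; j^3 = s^3 is a perfect cube, so E-series; the 4-jet and mu = 7 give E_7.

Type E_{7}, Milnor number mu = 7.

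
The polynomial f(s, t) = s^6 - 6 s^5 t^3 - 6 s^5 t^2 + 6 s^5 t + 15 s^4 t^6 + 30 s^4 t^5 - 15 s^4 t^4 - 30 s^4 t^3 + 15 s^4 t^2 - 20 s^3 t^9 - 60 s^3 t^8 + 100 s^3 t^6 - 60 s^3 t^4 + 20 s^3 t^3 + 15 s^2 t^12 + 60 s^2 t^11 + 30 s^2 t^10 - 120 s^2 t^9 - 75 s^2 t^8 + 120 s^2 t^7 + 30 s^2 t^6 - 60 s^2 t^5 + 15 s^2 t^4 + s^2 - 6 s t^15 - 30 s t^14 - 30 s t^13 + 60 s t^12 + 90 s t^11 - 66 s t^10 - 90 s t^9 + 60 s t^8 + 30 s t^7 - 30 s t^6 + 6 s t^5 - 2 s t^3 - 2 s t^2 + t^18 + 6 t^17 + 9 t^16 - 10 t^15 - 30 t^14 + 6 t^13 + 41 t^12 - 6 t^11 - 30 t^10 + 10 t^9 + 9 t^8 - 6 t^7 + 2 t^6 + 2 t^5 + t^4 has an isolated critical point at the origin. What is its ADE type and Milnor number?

Type A_5, Milnor number mu = 5.

The Hessian of f at 0 has rank 1. Corank 1: A-series; mu = 5 gives A_5.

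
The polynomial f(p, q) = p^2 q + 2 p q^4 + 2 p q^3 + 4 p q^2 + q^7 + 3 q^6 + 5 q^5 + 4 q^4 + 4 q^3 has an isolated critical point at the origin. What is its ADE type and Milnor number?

Type D_{7}, Milnor number mu = 7.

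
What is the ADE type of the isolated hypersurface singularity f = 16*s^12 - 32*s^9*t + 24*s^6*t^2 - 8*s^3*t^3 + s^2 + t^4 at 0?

A3

The Hessian of f at 0 is [[2, 0], [0, 0]] with rank 1, so corank 1. A Groebner basis of the Jacobian ideal J(f) in C{s,t} is {t^3, s}; counting standard monomials gives mu = 3. Corank 1: A-series; mu = 3 gives A_3.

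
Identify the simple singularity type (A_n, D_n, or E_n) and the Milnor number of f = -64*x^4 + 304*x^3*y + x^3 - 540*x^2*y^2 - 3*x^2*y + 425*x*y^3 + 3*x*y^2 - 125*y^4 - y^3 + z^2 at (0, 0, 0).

Type E_{7}, Milnor number mu = 7.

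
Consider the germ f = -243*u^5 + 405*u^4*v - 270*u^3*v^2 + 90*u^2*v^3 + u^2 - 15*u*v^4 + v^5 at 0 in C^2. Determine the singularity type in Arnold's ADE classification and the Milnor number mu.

Type A_4, Milnor number mu = 4.

The Hessian of f at 0 has rank 1. Corank 1: A-series; mu = 4 gives A_4.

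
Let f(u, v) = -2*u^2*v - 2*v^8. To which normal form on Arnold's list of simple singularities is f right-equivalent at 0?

D_{9}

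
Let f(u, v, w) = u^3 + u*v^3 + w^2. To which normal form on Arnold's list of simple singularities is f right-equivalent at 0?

The Hessian of f at 0 is [[0, 0, 0], [0, 0, 0], [0, 0, 2]] with rank 1, so corank 2. A Groebner basis of the Jacobian ideal J(f) in C{u,v,w} is {u^3, u*v^2, 3*u^2 + v^3, w}; counting standard monomials gives mu = 7. Corank 2; j^3 = u^3 is a perfect cube, so E-series; the 4-jet and mu = 7 give E_7.

E_7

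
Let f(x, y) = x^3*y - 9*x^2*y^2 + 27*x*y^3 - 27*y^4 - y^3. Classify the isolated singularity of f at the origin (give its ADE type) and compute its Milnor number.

Type E_{7}, Milnor number mu = 7.

The Hessian of f at 0 has rank 0. Corank 2; j^3 = -y^3 is a perfect cube, so E-series; the 4-jet and mu = 7 give E_7.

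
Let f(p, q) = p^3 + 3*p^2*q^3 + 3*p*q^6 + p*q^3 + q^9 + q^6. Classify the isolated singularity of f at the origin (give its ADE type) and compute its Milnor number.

Type E7, Milnor number mu = 7.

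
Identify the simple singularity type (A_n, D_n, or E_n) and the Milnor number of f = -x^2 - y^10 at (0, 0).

The Hessian of f at 0 has rank 1. Corank 1: A-series; mu = 9 gives A_9.

Type A_{9}, Milnor number mu = 9.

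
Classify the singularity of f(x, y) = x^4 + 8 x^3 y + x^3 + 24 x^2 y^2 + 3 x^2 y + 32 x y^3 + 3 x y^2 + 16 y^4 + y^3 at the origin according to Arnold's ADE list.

The Hessian of f at 0 has rank 0. Corank 2; j^3 = (x + y)^3 is a perfect cube, so E-series; the 4-jet and mu = 6 give E_6.

E_{6}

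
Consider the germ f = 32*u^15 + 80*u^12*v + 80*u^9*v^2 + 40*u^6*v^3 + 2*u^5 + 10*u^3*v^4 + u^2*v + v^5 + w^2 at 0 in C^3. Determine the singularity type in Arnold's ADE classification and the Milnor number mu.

The Hessian of f at 0 is [[0, 0, 0], [0, 0, 0], [0, 0, 2]] with rank 1, so corank 2. A Groebner basis of the Jacobian ideal J(f) in C{u,v,w} is {u^2/5 + v^4, u^3, u*v, w}; counting standard monomials gives mu = 6. Corank 2; j^3 = u^2*v has shape L^2 M (L != M), so D-series; mu = 6 gives D_6.

Type D_{6}, Milnor number mu = 6.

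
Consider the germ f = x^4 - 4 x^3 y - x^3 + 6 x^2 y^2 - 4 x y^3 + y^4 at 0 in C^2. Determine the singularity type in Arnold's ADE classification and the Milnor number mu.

Type E6, Milnor number mu = 6.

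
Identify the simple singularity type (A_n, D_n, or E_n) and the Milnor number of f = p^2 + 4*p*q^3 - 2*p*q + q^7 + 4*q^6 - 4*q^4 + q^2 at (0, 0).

The Hessian of f at 0 is [[2, -2], [-2, 2]] with rank 1, so corank 1. A Groebner basis of the Jacobian ideal J(f) in C{p,q} is {p/2 + q^3 - q/2, p^2 - 2*p*q + q^2}; counting standard monomials gives mu = 6. Corank 1: A-series; mu = 6 gives A_6.

Type A6, Milnor number mu = 6.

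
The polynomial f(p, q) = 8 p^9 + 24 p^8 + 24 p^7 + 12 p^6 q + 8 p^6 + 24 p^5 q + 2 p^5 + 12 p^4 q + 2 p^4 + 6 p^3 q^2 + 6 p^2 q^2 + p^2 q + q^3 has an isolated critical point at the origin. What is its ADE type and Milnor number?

Type D_{4}, Milnor number mu = 4.

The Hessian of f at 0 is [[0, 0], [0, 0]] with rank 0, so corank 2. A Groebner basis of the Jacobian ideal J(f) in C{p,q} is {q^3, p^2 + 3*q^2, p*q}; counting standard monomials gives mu = 4. Corank 2; j^3 = q*(p^2 + q^2) splits into three distinct lines over C (the quadratic factor has nonzero discriminant), so D_4.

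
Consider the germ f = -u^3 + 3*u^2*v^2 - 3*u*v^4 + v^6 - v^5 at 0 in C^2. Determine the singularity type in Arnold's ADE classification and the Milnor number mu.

The Hessian of f at 0 is [[0, 0], [0, 0]] with rank 0, so corank 2. A Groebner basis of the Jacobian ideal J(f) in C{u,v} is {v^4, u^3, -u^2/2 + u*v^2}; counting standard monomials gives mu = 8. Corank 2; j^3 = -u^3 is a perfect cube, so E-series; the 5-jet and mu = 8 give E_8.

Type E8, Milnor number mu = 8.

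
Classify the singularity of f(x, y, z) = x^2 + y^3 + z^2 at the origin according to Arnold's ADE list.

A2

The Hessian of f at 0 is [[2, 0, 0], [0, 0, 0], [0, 0, 2]] with rank 2, so corank 1. A Groebner basis of the Jacobian ideal J(f) in C{x,y,z} is {y^2, x, z}; counting standard monomials gives mu = 2. Corank 1: A-series; mu = 2 gives A_2.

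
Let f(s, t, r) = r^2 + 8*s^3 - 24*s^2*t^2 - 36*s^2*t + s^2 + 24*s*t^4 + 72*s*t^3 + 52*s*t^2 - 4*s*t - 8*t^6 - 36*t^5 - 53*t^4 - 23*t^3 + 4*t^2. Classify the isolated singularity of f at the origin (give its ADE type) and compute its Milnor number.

Type A_2, Milnor number mu = 2.

The Hessian of f at 0 is [[2, -4, 0], [-4, 8, 0], [0, 0, 2]] with rank 2, so corank 1. A Groebner basis of the Jacobian ideal J(f) in C{s,t,r} is {t^2, s - 2*t, r}; counting standard monomials gives mu = 2. Corank 1: A-series; mu = 2 gives A_2.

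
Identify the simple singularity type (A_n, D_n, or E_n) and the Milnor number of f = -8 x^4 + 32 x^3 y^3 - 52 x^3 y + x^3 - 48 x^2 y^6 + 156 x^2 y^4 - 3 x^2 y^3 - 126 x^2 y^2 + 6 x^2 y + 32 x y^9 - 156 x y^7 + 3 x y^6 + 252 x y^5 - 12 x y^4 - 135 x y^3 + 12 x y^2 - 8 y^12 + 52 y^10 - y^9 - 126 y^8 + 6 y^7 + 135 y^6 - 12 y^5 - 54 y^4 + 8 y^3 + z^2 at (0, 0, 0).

Type E_{7}, Milnor number mu = 7.

The Hessian of f at 0 has rank 1. Corank 2; j^3 = (x + 2*y)^3 is a perfect cube, so E-series; the 4-jet and mu = 7 give E_7.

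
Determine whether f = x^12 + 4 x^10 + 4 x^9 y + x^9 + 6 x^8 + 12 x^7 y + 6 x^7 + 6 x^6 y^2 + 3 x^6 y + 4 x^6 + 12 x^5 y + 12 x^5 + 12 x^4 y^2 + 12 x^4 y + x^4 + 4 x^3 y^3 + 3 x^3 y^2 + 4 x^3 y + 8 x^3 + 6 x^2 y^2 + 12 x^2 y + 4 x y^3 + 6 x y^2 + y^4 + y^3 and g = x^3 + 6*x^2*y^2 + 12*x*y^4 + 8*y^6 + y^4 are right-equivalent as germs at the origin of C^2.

The Hessian of f at 0 is [[0, 0], [0, 0]] with rank 0, so corank 2. A Groebner basis of the Jacobian ideal J(f) in C{x,y} is {y^4, x*y^2 + 2*y^3/3, x^2 + x*y + y^2/4}; counting standard monomials gives mu = 6. Corank 2; j^3 = (2*x + y)^3 is a perfect cube, so E-series; the 4-jet and mu = 6 give E_6. The Hessian of g at 0 is [[0, 0], [0, 0]] with rank 0, so corank 2. A Groebner basis of the Jacobian ideal J(g) in C{x,y} is {x^3, x^2*y, x^2/4 + x*y^2, y^3}; counting standard monomials gives mu = 6. Corank 2; j^3 = x^3 is a perfect cube, so E-series; the 4-jet and mu = 6 give E_6. Both have type E_6, hence right-equivalent.

Yes.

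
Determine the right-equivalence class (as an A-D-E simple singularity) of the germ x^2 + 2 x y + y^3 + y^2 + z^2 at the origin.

The Hessian of f at 0 has rank 2. Corank 1: A-series; mu = 2 gives A_2.

A_{2}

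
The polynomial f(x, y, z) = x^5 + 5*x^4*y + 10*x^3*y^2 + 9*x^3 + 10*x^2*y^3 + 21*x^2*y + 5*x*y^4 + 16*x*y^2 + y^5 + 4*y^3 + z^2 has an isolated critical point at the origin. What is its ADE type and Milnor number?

The Hessian of f at 0 has rank 1. Corank 2; j^3 = (x + y)*(3*x + 2*y)^2 has shape L^2 M (L != M), so D-series; mu = 6 gives D_6.

Type D_{6}, Milnor number mu = 6.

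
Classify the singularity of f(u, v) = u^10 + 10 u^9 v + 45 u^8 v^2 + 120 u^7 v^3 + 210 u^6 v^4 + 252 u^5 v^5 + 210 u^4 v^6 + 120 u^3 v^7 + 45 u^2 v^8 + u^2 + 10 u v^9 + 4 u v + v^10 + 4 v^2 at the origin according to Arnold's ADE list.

A_{9}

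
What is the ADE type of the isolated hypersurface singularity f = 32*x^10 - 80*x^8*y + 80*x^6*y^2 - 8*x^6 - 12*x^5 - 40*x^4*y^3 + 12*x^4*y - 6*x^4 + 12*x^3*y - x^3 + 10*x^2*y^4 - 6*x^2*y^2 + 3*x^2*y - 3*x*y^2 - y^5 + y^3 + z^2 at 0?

E_{8}

The Hessian of f at 0 is [[0, 0, 0], [0, 0, 0], [0, 0, 2]] with rank 1, so corank 2. A Groebner basis of the Jacobian ideal J(f) in C{x,y,z} is {-x^2/16 + x*y^3 - x*y^2/4 + x*y/8 + y^3/4 - y^2/16, y^4, x^3 + 3*x^2/4 - 3*x*y/2 - y^3 + 3*y^2/4, x^2*y + x^2/4 - x*y^2 - x*y/2 + y^2/4, z}; counting standard monomials gives mu = 8. Corank 2; j^3 = -(x - y)^3 is a perfect cube, so E-series; the 5-jet and mu = 8 give E_8.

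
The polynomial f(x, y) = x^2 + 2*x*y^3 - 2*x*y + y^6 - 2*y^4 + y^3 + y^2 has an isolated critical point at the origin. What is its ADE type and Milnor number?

Type A2, Milnor number mu = 2.

The Hessian of f at 0 has rank 1. Corank 1: A-series; mu = 2 gives A_2.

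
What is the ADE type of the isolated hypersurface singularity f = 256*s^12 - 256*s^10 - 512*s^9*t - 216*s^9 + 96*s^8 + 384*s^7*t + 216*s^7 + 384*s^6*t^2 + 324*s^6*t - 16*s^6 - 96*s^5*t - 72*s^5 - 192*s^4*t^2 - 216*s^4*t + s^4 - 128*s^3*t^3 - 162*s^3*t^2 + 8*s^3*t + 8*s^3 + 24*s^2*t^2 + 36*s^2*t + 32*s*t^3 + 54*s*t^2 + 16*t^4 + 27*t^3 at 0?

The Hessian of f at 0 has rank 0. Corank 2; j^3 = (2*s + 3*t)^3 is a perfect cube, so E-series; the 4-jet and mu = 6 give E_6.

E_{6}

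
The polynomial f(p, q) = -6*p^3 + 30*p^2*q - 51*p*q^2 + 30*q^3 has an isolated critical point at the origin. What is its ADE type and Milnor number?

Type D_4, Milnor number mu = 4.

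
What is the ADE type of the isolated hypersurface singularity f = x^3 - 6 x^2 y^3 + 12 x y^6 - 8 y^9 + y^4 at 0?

E_{6}

The Hessian of f at 0 is [[0, 0], [0, 0]] with rank 0, so corank 2. A Groebner basis of the Jacobian ideal J(f) in C{x,y} is {y^3, x^2}; counting standard monomials gives mu = 6. Corank 2; j^3 = x^3 is a perfect cube, so E-series; the 4-jet and mu = 6 give E_6.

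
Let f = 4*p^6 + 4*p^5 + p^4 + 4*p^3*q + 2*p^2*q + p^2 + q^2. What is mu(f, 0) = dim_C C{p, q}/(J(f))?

The Hessian of f at 0 has rank 2. Corank 0: nondegenerate Morse point, so A_1.

1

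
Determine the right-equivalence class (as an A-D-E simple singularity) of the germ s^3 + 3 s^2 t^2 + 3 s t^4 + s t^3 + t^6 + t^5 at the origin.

E7

The Hessian of f at 0 is [[0, 0], [0, 0]] with rank 0, so corank 2. A Groebner basis of the Jacobian ideal J(f) in C{s,t} is {-s^2 + t^4 - t^3/3, s^3, s^2*t + s^2/3 + t^3/9, s^2 + s*t^2 + t^3/3}; counting standard monomials gives mu = 7. Corank 2; j^3 = s^3 is a perfect cube, so E-series; the 4-jet and mu = 7 give E_7.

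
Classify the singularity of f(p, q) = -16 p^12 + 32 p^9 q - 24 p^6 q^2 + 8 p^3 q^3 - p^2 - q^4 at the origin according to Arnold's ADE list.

A3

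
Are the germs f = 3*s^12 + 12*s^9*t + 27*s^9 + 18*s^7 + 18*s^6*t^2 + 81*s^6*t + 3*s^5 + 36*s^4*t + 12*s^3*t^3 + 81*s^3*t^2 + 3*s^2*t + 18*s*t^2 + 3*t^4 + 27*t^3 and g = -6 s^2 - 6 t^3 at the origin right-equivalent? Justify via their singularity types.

No.

The Hessian of f at 0 has rank 0. Corank 2; j^3 = 3*t*(s + 3*t)^2 has shape L^2 M (L != M), so D-series; mu = 5 gives D_5. The Hessian of g at 0 has rank 1. Corank 1: A-series; mu = 2 gives A_2. f is D_5 but g is A_2, hence not right-equivalent.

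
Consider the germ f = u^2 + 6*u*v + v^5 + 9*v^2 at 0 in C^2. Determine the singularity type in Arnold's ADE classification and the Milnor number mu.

Type A_4, Milnor number mu = 4.

The Hessian of f at 0 is [[2, 6], [6, 18]] with rank 1, so corank 1. A Groebner basis of the Jacobian ideal J(f) in C{u,v} is {v^4, u + 3*v}; counting standard monomials gives mu = 4. Corank 1: A-series; mu = 4 gives A_4.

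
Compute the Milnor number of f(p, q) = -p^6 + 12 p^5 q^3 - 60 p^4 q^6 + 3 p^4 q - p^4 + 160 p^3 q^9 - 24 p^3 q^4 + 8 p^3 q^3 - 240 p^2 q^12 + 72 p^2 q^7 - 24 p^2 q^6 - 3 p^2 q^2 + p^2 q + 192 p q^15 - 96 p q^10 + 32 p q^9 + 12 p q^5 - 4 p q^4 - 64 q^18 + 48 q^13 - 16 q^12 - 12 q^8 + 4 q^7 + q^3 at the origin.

The Hessian of f at 0 is [[0, 0], [0, 0]] with rank 0, so corank 2. A Groebner basis of the Jacobian ideal J(f) in C{p,q} is {q^3, p^2 + 3*q^2, p*q}; counting standard monomials gives mu = 4. Corank 2; j^3 = q*(p^2 + q^2) splits into three distinct lines over C (the quadratic factor has nonzero discriminant), so D_4.

4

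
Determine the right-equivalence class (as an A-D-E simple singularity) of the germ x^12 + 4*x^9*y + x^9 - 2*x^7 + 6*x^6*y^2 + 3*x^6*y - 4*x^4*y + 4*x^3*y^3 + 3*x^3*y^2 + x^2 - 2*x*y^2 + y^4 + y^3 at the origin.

A2

The Hessian of f at 0 has rank 1. Corank 1: A-series; mu = 2 gives A_2.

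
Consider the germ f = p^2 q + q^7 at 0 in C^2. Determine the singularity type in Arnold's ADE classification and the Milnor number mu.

Type D8, Milnor number mu = 8.

The Hessian of f at 0 has rank 0. Corank 2; j^3 = p^2*q has shape L^2 M (L != M), so D-series; mu = 8 gives D_8.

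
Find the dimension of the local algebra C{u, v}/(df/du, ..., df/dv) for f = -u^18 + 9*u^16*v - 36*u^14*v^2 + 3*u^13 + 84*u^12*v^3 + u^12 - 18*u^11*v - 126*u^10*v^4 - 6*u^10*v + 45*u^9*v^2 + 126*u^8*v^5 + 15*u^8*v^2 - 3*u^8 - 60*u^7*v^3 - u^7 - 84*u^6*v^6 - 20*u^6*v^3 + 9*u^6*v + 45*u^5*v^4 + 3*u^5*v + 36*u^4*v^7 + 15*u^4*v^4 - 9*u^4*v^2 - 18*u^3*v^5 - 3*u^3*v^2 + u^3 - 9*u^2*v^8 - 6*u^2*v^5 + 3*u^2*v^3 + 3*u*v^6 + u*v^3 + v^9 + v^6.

The Hessian of f at 0 has rank 0. Corank 2; j^3 = u^3 is a perfect cube, so E-series; the 4-jet and mu = 7 give E_7.

7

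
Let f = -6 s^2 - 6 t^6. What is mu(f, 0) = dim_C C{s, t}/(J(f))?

5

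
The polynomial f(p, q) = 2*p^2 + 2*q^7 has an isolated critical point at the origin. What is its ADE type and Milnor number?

Type A_{6}, Milnor number mu = 6.

The Hessian of f at 0 is [[4, 0], [0, 0]] with rank 1, so corank 1. A Groebner basis of the Jacobian ideal J(f) in C{p,q} is {q^6, p}; counting standard monomials gives mu = 6. Corank 1: A-series; mu = 6 gives A_6.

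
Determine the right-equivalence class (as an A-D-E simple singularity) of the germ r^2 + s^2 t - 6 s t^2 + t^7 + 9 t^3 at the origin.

D_{8}

The Hessian of f at 0 has rank 1. Corank 2; j^3 = t*(s - 3*t)^2 has shape L^2 M (L != M), so D-series; mu = 8 gives D_8.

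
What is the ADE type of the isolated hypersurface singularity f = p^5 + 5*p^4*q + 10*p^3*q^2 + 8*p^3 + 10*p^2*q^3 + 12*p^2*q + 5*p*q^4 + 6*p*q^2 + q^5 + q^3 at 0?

The Hessian of f at 0 is [[0, 0], [0, 0]] with rank 0, so corank 2. A Groebner basis of the Jacobian ideal J(f) in C{p,q} is {q^5, p*q^3 + 5*q^4/8, p^2 + p*q + q^2/4}; counting standard monomials gives mu = 8. Corank 2; j^3 = (2*p + q)^3 is a perfect cube, so E-series; the 5-jet and mu = 8 give E_8.

E8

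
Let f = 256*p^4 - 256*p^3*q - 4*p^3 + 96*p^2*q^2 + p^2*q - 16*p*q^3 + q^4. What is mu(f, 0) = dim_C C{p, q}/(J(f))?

5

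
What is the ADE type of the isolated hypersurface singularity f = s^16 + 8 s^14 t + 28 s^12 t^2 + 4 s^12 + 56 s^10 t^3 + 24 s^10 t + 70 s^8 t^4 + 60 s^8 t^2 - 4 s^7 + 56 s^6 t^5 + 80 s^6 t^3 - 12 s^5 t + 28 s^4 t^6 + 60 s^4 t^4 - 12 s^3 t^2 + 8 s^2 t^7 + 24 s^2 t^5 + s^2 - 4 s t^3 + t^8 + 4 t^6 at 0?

A7

The Hessian of f at 0 has rank 1. Corank 1: A-series; mu = 7 gives A_7.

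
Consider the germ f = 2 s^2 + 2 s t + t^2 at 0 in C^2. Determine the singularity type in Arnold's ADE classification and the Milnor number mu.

Type A1, Milnor number mu = 1.

The Hessian of f at 0 is [[4, 2], [2, 2]] with rank 2, so corank 0. A Groebner basis of the Jacobian ideal J(f) in C{s,t} is {s, t}; counting standard monomials gives mu = 1. Corank 0: nondegenerate Morse point, so A_1.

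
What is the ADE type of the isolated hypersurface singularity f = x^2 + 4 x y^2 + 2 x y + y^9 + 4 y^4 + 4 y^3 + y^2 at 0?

A_8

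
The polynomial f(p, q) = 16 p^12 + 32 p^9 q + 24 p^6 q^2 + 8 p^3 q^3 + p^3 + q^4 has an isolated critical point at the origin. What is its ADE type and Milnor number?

The Hessian of f at 0 has rank 0. Corank 2; j^3 = p^3 is a perfect cube, so E-series; the 4-jet and mu = 6 give E_6.

Type E_{6}, Milnor number mu = 6.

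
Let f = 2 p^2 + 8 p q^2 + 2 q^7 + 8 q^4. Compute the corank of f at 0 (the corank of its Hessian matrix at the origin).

The Hessian at 0 is [[4, 0], [0, 0]] of rank 1; hence corank 1.

1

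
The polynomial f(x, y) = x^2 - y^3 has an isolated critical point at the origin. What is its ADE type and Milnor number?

The Hessian of f at 0 has rank 1. Corank 1: A-series; mu = 2 gives A_2.

Type A_2, Milnor number mu = 2.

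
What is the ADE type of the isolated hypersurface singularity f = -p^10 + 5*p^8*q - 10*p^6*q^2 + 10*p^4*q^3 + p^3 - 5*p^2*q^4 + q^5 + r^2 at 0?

E_8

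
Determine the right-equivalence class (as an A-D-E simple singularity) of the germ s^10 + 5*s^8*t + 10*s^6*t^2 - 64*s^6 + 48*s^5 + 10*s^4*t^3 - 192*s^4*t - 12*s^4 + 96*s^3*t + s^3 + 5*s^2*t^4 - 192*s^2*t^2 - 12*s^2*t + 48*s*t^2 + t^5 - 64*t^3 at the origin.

E_8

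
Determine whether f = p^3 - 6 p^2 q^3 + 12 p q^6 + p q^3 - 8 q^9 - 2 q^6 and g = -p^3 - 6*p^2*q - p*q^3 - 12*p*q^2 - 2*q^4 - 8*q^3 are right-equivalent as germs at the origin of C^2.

Yes.

The Hessian of f at 0 has rank 0. Corank 2; j^3 = p^3 is a perfect cube, so E-series; the 4-jet and mu = 7 give E_7. The Hessian of g at 0 has rank 0. Corank 2; j^3 = -(p + 2*q)^3 is a perfect cube, so E-series; the 4-jet and mu = 7 give E_7. Both have type E_7, hence right-equivalent.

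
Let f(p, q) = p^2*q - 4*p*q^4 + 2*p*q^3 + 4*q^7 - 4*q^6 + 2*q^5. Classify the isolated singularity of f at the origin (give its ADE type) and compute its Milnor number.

Type D_{6}, Milnor number mu = 6.

The Hessian of f at 0 is [[0, 0], [0, 0]] with rank 0, so corank 2. A Groebner basis of the Jacobian ideal J(f) in C{p,q} is {p^3, p^2*q, -p^2/4 + p*q^2, p^2/2 + p*q + q^3}; counting standard monomials gives mu = 6. Corank 2; j^3 = p^2*q has shape L^2 M (L != M), so D-series; mu = 6 gives D_6.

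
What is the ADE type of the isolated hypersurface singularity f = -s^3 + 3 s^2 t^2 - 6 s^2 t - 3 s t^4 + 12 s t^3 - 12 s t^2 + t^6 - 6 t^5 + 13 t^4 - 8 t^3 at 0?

The Hessian of f at 0 is [[0, 0], [0, 0]] with rank 0, so corank 2. A Groebner basis of the Jacobian ideal J(f) in C{s,t} is {s^3 - 6*s^2 - 24*s*t - 24*t^2, s^2*t + 2*s^2 + 8*s*t + 8*t^2, -s^2/2 + s*t^2 - 2*s*t - 2*t^2, t^3}; counting standard monomials gives mu = 6. Corank 2; j^3 = -(s + 2*t)^3 is a perfect cube, so E-series; the 4-jet and mu = 6 give E_6.

E_6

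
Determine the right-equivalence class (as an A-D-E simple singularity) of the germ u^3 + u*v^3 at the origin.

The Hessian of f at 0 is [[0, 0], [0, 0]] with rank 0, so corank 2. A Groebner basis of the Jacobian ideal J(f) in C{u,v} is {u^3, u*v^2, 3*u^2 + v^3}; counting standard monomials gives mu = 7. Corank 2; j^3 = u^3 is a perfect cube, so E-series; the 4-jet and mu = 7 give E_7.

E7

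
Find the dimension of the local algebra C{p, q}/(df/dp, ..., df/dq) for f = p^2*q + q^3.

The Hessian of f at 0 has rank 0. Corank 2; j^3 = q*(p^2 + q^2) splits into three distinct lines over C (the quadratic factor has nonzero discriminant), so D_4.

4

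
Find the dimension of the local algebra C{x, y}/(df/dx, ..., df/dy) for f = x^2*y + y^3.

4

The Hessian of f at 0 has rank 0. Corank 2; j^3 = y*(x^2 + y^2) splits into three distinct lines over C (the quadratic factor has nonzero discriminant), so D_4.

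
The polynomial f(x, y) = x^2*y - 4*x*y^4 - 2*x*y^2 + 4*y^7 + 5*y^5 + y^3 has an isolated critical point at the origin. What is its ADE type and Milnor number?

The Hessian of f at 0 has rank 0. Corank 2; j^3 = y*(x - y)^2 has shape L^2 M (L != M), so D-series; mu = 6 gives D_6.

Type D_{6}, Milnor number mu = 6.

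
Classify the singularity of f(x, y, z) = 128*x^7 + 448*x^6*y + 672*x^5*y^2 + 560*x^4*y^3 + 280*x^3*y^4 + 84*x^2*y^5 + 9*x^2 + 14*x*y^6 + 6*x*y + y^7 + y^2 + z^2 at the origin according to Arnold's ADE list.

The Hessian of f at 0 has rank 2. Corank 1: A-series; mu = 6 gives A_6.

A_6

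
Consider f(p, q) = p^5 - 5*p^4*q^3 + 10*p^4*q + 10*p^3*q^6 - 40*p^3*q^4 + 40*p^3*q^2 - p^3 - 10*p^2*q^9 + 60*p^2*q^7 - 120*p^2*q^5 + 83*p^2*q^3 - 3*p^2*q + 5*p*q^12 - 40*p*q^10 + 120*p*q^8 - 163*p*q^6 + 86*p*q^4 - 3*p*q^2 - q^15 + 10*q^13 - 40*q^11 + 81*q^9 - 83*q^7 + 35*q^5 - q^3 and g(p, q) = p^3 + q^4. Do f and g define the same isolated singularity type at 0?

The Hessian of f at 0 is [[0, 0], [0, 0]] with rank 0, so corank 2. A Groebner basis of the Jacobian ideal J(f) in C{p,q} is {-5*p^2/2 + p*q^3 - 5*p*q - 5*q^2/2, 2*p^2 + 4*p*q + q^4 + 2*q^2, p^3 - 3*p*q^2 - 2*q^3, p^2*q + 2*p*q^2 + q^3}; counting standard monomials gives mu = 8. Corank 2; j^3 = -(p + q)^3 is a perfect cube, so E-series; the 5-jet and mu = 8 give E_8. The Hessian of g at 0 is [[0, 0], [0, 0]] with rank 0, so corank 2. A Groebner basis of the Jacobian ideal J(g) in C{p,q} is {q^3, p^2}; counting standard monomials gives mu = 6. Corank 2; j^3 = p^3 is a perfect cube, so E-series; the 4-jet and mu = 6 give E_6. f is E_8 but g is E_6, hence not right-equivalent.

No.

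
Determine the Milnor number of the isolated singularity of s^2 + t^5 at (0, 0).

4

The Hessian of f at 0 has rank 1. Corank 1: A-series; mu = 4 gives A_4.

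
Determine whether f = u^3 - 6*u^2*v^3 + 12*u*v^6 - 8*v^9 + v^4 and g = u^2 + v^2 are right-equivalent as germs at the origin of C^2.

No.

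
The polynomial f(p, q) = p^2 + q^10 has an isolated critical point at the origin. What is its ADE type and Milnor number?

The Hessian of f at 0 has rank 1. Corank 1: A-series; mu = 9 gives A_9.

Type A9, Milnor number mu = 9.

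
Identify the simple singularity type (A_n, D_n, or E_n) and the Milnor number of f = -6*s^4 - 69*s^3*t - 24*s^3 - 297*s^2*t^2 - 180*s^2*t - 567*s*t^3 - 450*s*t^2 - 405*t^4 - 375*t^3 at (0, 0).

Type E_7, Milnor number mu = 7.

The Hessian of f at 0 has rank 0. Corank 2; j^3 = -3*(2*s + 5*t)^3 is a perfect cube, so E-series; the 4-jet and mu = 7 give E_7.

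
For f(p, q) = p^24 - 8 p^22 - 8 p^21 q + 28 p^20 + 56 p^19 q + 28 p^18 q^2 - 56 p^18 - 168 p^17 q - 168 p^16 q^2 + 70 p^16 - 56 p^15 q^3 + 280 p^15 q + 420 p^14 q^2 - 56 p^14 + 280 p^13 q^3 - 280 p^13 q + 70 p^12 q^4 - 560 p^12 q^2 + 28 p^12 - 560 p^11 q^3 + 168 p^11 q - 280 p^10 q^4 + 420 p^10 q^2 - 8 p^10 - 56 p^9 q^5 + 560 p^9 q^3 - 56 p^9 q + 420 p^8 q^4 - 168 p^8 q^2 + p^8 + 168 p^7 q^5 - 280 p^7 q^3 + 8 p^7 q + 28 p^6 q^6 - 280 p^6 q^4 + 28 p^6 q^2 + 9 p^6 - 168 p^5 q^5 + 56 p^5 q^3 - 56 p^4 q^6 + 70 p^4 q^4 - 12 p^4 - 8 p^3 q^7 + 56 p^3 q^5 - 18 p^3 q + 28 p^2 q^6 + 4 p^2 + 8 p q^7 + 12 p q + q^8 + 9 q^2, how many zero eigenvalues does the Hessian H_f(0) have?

The Hessian at 0 is [[8, 12], [12, 18]] of rank 1; hence corank 1.

1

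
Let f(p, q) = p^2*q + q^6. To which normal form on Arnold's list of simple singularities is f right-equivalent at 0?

D7

The Hessian of f at 0 is [[0, 0], [0, 0]] with rank 0, so corank 2. A Groebner basis of the Jacobian ideal J(f) in C{p,q} is {p^2/6 + q^5, p^3, p*q}; counting standard monomials gives mu = 7. Corank 2; j^3 = p^2*q has shape L^2 M (L != M), so D-series; mu = 7 gives D_7.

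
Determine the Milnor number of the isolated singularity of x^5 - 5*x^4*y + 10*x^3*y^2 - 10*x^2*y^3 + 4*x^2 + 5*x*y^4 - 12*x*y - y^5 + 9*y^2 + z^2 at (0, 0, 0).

4

The Hessian of f at 0 has rank 2. Corank 1: A-series; mu = 4 gives A_4.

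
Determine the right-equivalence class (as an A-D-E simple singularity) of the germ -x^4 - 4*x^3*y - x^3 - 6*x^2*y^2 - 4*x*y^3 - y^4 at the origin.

E_6

The Hessian of f at 0 has rank 0. Corank 2; j^3 = -x^3 is a perfect cube, so E-series; the 4-jet and mu = 6 give E_6.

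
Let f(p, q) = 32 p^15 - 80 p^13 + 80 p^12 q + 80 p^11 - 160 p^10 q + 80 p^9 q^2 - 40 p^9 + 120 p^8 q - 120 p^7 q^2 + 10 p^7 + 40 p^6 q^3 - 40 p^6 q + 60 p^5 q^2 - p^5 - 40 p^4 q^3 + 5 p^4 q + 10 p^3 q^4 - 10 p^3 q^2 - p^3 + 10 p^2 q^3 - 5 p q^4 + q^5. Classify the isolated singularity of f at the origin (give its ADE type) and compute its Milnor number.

Type E_{8}, Milnor number mu = 8.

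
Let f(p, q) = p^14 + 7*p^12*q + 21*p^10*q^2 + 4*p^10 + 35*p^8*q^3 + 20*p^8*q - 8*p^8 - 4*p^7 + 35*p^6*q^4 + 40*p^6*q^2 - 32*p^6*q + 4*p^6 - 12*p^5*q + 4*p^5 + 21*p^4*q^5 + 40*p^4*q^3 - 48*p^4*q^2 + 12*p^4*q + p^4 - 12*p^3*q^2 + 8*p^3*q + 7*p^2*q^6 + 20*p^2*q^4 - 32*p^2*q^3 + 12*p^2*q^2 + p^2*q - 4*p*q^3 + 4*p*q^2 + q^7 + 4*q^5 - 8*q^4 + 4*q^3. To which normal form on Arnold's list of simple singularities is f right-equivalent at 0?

D_8

The Hessian of f at 0 has rank 0. Corank 2; j^3 = q*(p + 2*q)^2 has shape L^2 M (L != M), so D-series; mu = 8 gives D_8.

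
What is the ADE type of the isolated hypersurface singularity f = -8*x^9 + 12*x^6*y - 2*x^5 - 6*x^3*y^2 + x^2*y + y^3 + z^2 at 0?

D_{4}

The Hessian of f at 0 is [[0, 0, 0], [0, 0, 0], [0, 0, 2]] with rank 1, so corank 2. A Groebner basis of the Jacobian ideal J(f) in C{x,y,z} is {y^3, x^2 + 3*y^2, x*y, z}; counting standard monomials gives mu = 4. Corank 2; j^3 = y*(x^2 + y^2) splits into three distinct lines over C (the quadratic factor has nonzero discriminant), so D_4.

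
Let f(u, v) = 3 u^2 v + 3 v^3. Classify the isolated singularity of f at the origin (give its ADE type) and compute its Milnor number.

The Hessian of f at 0 has rank 0. Corank 2; j^3 = 3*v*(u^2 + v^2) splits into three distinct lines over C (the quadratic factor has nonzero discriminant), so D_4.

Type D_{4}, Milnor number mu = 4.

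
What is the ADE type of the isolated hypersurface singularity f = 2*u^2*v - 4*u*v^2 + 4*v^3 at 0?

D4

The Hessian of f at 0 has rank 0. Corank 2; j^3 = 2*v*(u^2 - 2*u*v + 2*v^2) splits into three distinct lines over C (the quadratic factor has nonzero discriminant), so D_4.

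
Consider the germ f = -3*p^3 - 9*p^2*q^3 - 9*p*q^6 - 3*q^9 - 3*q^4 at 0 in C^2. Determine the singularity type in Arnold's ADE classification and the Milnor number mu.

The Hessian of f at 0 is [[0, 0], [0, 0]] with rank 0, so corank 2. A Groebner basis of the Jacobian ideal J(f) in C{p,q} is {q^3, p^2}; counting standard monomials gives mu = 6. Corank 2; j^3 = -3*p^3 is a perfect cube, so E-series; the 4-jet and mu = 6 give E_6.

Type E_{6}, Milnor number mu = 6.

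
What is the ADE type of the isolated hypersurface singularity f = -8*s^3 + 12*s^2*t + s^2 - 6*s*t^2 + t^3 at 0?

The Hessian of f at 0 has rank 1. Corank 1: A-series; mu = 2 gives A_2.

A_2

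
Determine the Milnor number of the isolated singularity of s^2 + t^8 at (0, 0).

The Hessian of f at 0 has rank 1. Corank 1: A-series; mu = 7 gives A_7.

7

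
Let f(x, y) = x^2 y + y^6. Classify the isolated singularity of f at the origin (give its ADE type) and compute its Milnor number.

The Hessian of f at 0 is [[0, 0], [0, 0]] with rank 0, so corank 2. A Groebner basis of the Jacobian ideal J(f) in C{x,y} is {x^2/6 + y^5, x^3, x*y}; counting standard monomials gives mu = 7. Corank 2; j^3 = x^2*y has shape L^2 M (L != M), so D-series; mu = 7 gives D_7.

Type D7, Milnor number mu = 7.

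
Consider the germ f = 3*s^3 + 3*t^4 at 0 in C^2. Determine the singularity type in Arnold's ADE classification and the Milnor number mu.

The Hessian of f at 0 has rank 0. Corank 2; j^3 = 3*s^3 is a perfect cube, so E-series; the 4-jet and mu = 6 give E_6.

Type E_{6}, Milnor number mu = 6.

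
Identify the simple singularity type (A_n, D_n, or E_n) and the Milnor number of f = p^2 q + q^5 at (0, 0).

Type D6, Milnor number mu = 6.

The Hessian of f at 0 has rank 0. Corank 2; j^3 = p^2*q has shape L^2 M (L != M), so D-series; mu = 6 gives D_6.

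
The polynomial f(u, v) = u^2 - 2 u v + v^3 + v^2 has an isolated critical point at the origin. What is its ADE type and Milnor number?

The Hessian of f at 0 has rank 1. Corank 1: A-series; mu = 2 gives A_2.

Type A_2, Milnor number mu = 2.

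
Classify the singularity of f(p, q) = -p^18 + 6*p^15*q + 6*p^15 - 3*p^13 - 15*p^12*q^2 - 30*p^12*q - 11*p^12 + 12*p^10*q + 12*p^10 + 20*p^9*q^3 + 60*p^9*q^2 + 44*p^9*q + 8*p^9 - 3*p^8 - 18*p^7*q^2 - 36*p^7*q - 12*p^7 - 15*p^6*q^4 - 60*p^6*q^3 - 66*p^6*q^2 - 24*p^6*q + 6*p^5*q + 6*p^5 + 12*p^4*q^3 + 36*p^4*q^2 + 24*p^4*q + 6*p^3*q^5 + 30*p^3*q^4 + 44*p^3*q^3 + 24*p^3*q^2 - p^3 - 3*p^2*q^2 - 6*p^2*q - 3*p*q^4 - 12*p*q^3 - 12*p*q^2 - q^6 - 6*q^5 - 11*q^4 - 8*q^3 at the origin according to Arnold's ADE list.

E_6

The Hessian of f at 0 is [[0, 0], [0, 0]] with rank 0, so corank 2. A Groebner basis of the Jacobian ideal J(f) in C{p,q} is {p^3 + 6*p^2 + 24*p*q + 24*q^2, p^2*q - 2*p^2 - 8*p*q - 8*q^2, p^2/2 + p*q^2 + 2*p*q + 2*q^2, q^3}; counting standard monomials gives mu = 6. Corank 2; j^3 = -(p + 2*q)^3 is a perfect cube, so E-series; the 4-jet and mu = 6 give E_6.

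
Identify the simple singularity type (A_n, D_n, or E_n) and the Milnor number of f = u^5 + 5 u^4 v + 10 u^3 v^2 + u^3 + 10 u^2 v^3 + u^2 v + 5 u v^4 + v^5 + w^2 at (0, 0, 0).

Type D_{6}, Milnor number mu = 6.

The Hessian of f at 0 has rank 1. Corank 2; j^3 = u^2*(u + v) has shape L^2 M (L != M), so D-series; mu = 6 gives D_6.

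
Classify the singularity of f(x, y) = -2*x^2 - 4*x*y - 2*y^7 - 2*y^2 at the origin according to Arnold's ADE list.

A6

The Hessian of f at 0 has rank 1. Corank 1: A-series; mu = 6 gives A_6.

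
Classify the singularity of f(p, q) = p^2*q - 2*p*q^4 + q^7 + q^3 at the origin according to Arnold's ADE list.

D4

The Hessian of f at 0 has rank 0. Corank 2; j^3 = q*(p^2 + q^2) splits into three distinct lines over C (the quadratic factor has nonzero discriminant), so D_4.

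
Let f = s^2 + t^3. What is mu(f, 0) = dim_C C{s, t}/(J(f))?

2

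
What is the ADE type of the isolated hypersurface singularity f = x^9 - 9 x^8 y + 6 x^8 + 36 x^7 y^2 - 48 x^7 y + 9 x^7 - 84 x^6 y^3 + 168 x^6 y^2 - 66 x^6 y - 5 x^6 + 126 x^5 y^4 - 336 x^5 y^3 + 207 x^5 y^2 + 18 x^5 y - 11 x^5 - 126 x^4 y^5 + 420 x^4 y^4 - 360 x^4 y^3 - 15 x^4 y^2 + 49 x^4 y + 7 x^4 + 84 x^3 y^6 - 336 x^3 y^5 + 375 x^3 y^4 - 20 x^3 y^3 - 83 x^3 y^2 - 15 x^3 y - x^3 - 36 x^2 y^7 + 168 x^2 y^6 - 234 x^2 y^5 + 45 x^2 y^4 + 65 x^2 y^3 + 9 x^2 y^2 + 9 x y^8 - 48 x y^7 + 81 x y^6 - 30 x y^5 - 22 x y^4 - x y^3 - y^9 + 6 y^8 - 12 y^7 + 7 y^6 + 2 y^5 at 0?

E_7

The Hessian of f at 0 is [[0, 0], [0, 0]] with rank 0, so corank 2. A Groebner basis of the Jacobian ideal J(f) in C{x,y} is {-3*x^2/17 + y^4 - y^3/17, x^3, x^2*y + x^2/17 + y^3/51, -4*x^2/17 + x*y^2 - 4*y^3/51}; counting standard monomials gives mu = 7. Corank 2; j^3 = -x^3 is a perfect cube, so E-series; the 4-jet and mu = 7 give E_7.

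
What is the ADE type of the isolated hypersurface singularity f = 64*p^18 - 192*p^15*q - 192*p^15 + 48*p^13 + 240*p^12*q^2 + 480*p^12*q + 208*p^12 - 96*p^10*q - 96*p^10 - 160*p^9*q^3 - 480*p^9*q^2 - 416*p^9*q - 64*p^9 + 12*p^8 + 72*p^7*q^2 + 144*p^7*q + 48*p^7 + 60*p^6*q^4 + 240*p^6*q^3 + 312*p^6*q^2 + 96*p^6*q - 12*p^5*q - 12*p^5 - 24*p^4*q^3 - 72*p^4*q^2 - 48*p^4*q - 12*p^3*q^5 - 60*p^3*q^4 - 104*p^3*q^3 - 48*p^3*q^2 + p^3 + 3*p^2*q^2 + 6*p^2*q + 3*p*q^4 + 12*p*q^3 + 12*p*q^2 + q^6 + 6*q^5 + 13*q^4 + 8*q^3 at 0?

E_{6}

The Hessian of f at 0 has rank 0. Corank 2; j^3 = (p + 2*q)^3 is a perfect cube, so E-series; the 4-jet and mu = 6 give E_6.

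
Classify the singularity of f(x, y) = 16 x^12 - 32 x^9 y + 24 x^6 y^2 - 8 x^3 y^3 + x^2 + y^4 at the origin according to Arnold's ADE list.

The Hessian of f at 0 has rank 1. Corank 1: A-series; mu = 3 gives A_3.

A3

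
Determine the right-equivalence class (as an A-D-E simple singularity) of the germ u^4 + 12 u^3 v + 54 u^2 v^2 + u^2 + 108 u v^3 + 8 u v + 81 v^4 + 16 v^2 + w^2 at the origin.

A_{3}

The Hessian of f at 0 is [[2, 8, 0], [8, 32, 0], [0, 0, 2]] with rank 2, so corank 1. A Groebner basis of the Jacobian ideal J(f) in C{u,v,w} is {v^3, u + 4*v, w}; counting standard monomials gives mu = 3. Corank 1: A-series; mu = 3 gives A_3.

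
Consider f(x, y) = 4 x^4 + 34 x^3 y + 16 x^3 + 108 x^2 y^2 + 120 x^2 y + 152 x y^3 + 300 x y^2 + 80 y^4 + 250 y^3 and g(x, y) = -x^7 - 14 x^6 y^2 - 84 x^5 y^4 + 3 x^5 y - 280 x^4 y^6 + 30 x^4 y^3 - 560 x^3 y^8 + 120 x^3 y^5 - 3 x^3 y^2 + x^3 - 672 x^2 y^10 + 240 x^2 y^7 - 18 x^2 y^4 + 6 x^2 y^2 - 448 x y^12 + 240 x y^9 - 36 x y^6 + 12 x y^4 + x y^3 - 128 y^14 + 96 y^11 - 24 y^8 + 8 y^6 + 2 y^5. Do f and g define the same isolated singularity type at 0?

Yes.

The Hessian of f at 0 is [[0, 0], [0, 0]] with rank 0, so corank 2. A Groebner basis of the Jacobian ideal J(f) in C{x,y} is {768*x^2 + 3840*x*y + y^4 - 8*y^3 + 4800*y^2, x^3 + 540*x^2 + 2700*x*y + 10*y^3 + 3375*y^2, x^2*y - 152*x^2 - 760*x*y - 14*y^3/3 - 950*y^2, 32*x^2 + x*y^2 + 160*x*y + 13*y^3/6 + 200*y^2}; counting standard monomials gives mu = 7. Corank 2; j^3 = 2*(2*x + 5*y)^3 is a perfect cube, so E-series; the 4-jet and mu = 7 give E_7. The Hessian of g at 0 is [[0, 0], [0, 0]] with rank 0, so corank 2. A Groebner basis of the Jacobian ideal J(g) in C{x,y} is {-x^2/4 + y^4 - y^3/12, x^3, x^2*y + x^2/12 + y^3/36, x^2/2 + x*y^2 + y^3/6}; counting standard monomials gives mu = 7. Corank 2; j^3 = x^3 is a perfect cube, so E-series; the 4-jet and mu = 7 give E_7. Both have type E_7, hence right-equivalent.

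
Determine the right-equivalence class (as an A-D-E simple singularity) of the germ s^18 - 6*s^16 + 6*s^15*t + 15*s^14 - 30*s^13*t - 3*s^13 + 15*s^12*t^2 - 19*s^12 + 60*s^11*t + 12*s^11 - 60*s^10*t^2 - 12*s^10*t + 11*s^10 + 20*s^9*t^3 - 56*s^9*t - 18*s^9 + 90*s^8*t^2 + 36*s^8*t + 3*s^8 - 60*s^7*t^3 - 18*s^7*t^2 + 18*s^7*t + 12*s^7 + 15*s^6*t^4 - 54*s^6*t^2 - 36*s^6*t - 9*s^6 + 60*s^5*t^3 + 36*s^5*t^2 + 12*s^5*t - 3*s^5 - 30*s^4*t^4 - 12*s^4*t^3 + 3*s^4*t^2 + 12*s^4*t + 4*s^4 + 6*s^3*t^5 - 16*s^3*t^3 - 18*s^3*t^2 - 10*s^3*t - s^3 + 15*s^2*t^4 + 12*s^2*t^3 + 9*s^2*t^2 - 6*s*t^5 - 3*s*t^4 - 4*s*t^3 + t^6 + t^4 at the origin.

E_6

The Hessian of f at 0 has rank 0. Corank 2; j^3 = -s^3 is a perfect cube, so E-series; the 4-jet and mu = 6 give E_6.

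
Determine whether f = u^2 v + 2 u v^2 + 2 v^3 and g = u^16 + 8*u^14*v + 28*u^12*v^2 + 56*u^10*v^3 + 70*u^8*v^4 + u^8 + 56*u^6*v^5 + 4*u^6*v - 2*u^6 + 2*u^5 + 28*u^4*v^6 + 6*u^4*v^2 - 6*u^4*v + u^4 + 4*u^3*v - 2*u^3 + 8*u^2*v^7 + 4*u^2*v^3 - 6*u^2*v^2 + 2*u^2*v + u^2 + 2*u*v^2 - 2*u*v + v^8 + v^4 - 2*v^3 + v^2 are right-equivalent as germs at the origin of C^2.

No.

The Hessian of f at 0 has rank 0. Corank 2; j^3 = v*(u^2 + 2*u*v + 2*v^2) splits into three distinct lines over C (the quadratic factor has nonzero discriminant), so D_4. The Hessian of g at 0 has rank 1. Corank 1: A-series; mu = 7 gives A_7. f is D_4 but g is A_7, hence not right-equivalent.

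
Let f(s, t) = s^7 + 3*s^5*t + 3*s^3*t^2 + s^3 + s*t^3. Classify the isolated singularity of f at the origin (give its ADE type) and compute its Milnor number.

The Hessian of f at 0 is [[0, 0], [0, 0]] with rank 0, so corank 2. A Groebner basis of the Jacobian ideal J(f) in C{s,t} is {s^3, s*t^2, 3*s^2 + t^3}; counting standard monomials gives mu = 7. Corank 2; j^3 = s^3 is a perfect cube, so E-series; the 4-jet and mu = 7 give E_7.

Type E7, Milnor number mu = 7.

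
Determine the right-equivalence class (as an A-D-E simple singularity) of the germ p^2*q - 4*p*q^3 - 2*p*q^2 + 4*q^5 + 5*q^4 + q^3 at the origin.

D_5

The Hessian of f at 0 has rank 0. Corank 2; j^3 = q*(p - q)^2 has shape L^2 M (L != M), so D-series; mu = 5 gives D_5.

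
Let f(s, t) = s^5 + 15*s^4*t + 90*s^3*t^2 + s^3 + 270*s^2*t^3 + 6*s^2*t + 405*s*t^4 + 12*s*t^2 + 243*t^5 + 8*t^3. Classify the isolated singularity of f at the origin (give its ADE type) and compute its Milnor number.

Type E8, Milnor number mu = 8.

The Hessian of f at 0 has rank 0. Corank 2; j^3 = (s + 2*t)^3 is a perfect cube, so E-series; the 5-jet and mu = 8 give E_8.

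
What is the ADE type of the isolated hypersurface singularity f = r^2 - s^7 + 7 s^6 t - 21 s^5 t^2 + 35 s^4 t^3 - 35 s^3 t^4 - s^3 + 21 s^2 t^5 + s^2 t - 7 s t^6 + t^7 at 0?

D_8

The Hessian of f at 0 has rank 1. Corank 2; j^3 = -s^2*(s - t) has shape L^2 M (L != M), so D-series; mu = 8 gives D_8.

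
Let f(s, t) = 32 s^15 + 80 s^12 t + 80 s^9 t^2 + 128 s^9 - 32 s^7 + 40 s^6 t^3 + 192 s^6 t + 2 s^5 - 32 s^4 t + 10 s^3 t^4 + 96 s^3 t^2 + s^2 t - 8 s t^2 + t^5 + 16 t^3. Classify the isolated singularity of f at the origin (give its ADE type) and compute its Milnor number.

The Hessian of f at 0 is [[0, 0], [0, 0]] with rank 0, so corank 2. A Groebner basis of the Jacobian ideal J(f) in C{s,t} is {-s*t/512 + t^4 + t^2/128, s*t^2 - 4*t^3, s^2 - 4091*s*t/512 + 2043*t^2/128}; counting standard monomials gives mu = 6. Corank 2; j^3 = t*(s - 4*t)^2 has shape L^2 M (L != M), so D-series; mu = 6 gives D_6.

Type D6, Milnor number mu = 6.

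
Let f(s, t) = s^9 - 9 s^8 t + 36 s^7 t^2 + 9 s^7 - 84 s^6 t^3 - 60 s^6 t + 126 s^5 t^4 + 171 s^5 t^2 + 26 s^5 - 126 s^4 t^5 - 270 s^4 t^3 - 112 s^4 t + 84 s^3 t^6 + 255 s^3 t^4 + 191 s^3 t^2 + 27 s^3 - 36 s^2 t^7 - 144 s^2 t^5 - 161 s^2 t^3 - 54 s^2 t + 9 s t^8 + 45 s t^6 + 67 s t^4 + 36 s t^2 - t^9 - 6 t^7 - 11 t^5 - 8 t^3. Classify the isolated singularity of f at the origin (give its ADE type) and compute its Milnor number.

The Hessian of f at 0 is [[0, 0], [0, 0]] with rank 0, so corank 2. A Groebner basis of the Jacobian ideal J(f) in C{s,t} is {-729*s^2/2 + s*t^3 + 486*s*t - 162*t^2, -486*s^2 + 648*s*t + t^4 - 216*t^2, s^3 - 4*s*t^2/3 + 16*t^3/27, s^2*t - 4*s*t^2/3 + 4*t^3/9}; counting standard monomials gives mu = 8. Corank 2; j^3 = (3*s - 2*t)^3 is a perfect cube, so E-series; the 5-jet and mu = 8 give E_8.

Type E8, Milnor number mu = 8.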